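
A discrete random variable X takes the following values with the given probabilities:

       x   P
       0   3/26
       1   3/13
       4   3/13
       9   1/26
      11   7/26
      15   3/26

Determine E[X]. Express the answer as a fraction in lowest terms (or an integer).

E[X] = (3/26)·0 + (3/13)·1 + (3/13)·4 + (1/26)·9 + (7/26)·11 + (3/26)·15
     = 161/26

161/26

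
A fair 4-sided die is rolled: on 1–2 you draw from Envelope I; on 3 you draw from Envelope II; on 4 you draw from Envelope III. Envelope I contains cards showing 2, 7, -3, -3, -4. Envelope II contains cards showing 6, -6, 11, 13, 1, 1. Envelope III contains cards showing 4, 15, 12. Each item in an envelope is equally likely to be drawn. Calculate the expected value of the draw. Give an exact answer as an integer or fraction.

E[X | Envelope I] = (2 + 7 − 3 − 3 − 4)/5 = -1/5
E[X | Envelope II] = (6 − 6 + 11 + 13 + 1 + 1)/6 = 13/3
E[X | Envelope III] = (4 + 15 + 12)/3 = 31/3
E[X] = (1/2)·(-1/5) + (1/4)·13/3 + (1/4)·31/3 = 107/30

107/30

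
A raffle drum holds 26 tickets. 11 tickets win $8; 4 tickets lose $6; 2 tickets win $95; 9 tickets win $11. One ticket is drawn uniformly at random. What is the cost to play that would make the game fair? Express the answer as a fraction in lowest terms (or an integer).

353/26 dollars

E[payout] = (11/26)·8 + (4/26)·(-6) + (2/26)·95 + (9/26)·11 = 353/26
Fair fee = E[payout] = 353/26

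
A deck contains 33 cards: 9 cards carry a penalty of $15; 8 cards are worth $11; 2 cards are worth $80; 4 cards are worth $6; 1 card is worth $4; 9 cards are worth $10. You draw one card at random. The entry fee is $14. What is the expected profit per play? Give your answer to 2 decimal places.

E[payout] = (9/33)·(-15) + (8/33)·11 + (2/33)·80 + (4/33)·6 + (1/33)·4 + (9/33)·10 = 7
Expected profit = 7 − 14 = -7 ≈ -$7.00

-$7.00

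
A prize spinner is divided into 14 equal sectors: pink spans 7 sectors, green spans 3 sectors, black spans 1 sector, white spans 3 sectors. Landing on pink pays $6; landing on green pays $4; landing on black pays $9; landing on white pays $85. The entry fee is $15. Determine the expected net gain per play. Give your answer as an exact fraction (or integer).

54/7 dollars

E[payout] = (7/14)·6 + (3/14)·4 + (1/14)·9 + (3/14)·85 = 159/7
Expected profit = 159/7 − 15 = 54/7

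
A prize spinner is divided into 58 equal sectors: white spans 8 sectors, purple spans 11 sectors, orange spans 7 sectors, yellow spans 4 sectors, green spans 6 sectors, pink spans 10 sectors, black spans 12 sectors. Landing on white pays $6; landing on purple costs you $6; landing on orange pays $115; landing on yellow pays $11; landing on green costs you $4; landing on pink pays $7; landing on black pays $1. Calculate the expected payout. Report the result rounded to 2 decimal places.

$15.33

E[payout] = (8/58)·6 + (11/58)·(-6) + (7/58)·115 + (4/58)·11 + (6/58)·(-4) + (10/58)·7 + (12/58)·1 = 889/58
≈ $15.33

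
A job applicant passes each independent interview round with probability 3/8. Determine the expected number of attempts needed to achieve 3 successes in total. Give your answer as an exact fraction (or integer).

8

By linearity (sum of 3 independent geometric waits), E[trials] = 3/p = 3/(3/8) = 8.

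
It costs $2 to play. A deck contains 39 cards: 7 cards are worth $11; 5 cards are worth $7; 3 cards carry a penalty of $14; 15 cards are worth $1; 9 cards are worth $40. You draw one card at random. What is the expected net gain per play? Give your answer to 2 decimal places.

$9.41

E[payout] = (7/39)·11 + (5/39)·7 + (3/39)·(-14) + (15/39)·1 + (9/39)·40 = 445/39
Expected profit = 445/39 − 2 = 367/39 ≈ $9.41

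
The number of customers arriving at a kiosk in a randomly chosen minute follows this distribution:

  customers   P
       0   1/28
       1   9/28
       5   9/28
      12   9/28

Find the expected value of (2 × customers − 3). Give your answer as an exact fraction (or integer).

60/7

E[2x-3] = (1/28)·(-3) + (9/28)·(-1) + (9/28)·7 + (9/28)·21
     = 60/7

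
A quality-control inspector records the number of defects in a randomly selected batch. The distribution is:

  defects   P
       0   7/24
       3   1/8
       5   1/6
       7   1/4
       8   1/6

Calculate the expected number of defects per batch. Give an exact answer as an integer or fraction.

E[X] = (7/24)·0 + (1/8)·3 + (1/6)·5 + (1/4)·7 + (1/6)·8
     = 103/24

103/24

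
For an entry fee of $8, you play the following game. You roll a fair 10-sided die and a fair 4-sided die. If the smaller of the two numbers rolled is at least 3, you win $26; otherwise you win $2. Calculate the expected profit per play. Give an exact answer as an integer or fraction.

18/5 dollars

E[payout] = (3/5)·2 + (2/5)·26 = 58/5
Expected profit = 58/5 − 8 = 18/5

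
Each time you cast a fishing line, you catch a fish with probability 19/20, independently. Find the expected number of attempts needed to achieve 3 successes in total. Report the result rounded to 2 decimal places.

3.16

By linearity (sum of 3 independent geometric waits), E[trials] = 3/p = 3/(19/20) = 60/19.
≈ 3.16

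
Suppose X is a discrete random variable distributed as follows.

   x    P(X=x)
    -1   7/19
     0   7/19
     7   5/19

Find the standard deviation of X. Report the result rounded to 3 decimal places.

E[X] = 28/19, E[X²] = 252/19
Var(X) = E[X²] − (E[X])² = 252/19 − 784/361 = 4004/361
SD(X) = √(4004/361) ≈ 3.330

3.330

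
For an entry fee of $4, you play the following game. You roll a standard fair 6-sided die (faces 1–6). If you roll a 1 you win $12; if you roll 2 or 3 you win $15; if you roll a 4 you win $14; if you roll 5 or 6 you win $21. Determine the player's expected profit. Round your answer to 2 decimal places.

$12.33

E[payout] = (1/6)·12 + (1/6)·14 + (1/3)·15 + (1/3)·21 = 49/3
Expected profit = 49/3 − 4 = 37/3 ≈ $12.33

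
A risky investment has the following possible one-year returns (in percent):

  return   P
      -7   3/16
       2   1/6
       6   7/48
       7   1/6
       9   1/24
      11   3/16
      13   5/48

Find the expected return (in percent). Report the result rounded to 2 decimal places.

E[X] = (3/16)·(-7) + (1/6)·2 + (7/48)·6 + (1/6)·7 + (1/24)·9 + (3/16)·11 + (5/48)·13
     = 233/48 ≈ 4.85

4.85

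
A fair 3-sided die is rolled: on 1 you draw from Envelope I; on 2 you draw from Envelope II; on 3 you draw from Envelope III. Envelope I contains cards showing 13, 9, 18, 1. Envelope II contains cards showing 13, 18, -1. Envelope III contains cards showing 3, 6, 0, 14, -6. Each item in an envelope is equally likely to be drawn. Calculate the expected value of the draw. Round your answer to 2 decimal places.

7.88

E[X | Envelope I] = (13 + 9 + 18 + 1)/4 = 41/4
E[X | Envelope II] = (13 + 18 − 1)/3 = 10
E[X | Envelope III] = (3 + 6 + 0 + 14 − 6)/5 = 17/5
E[X] = (1/3)·41/4 + (1/3)·10 + (1/3)·17/5 = 473/60 ≈ 7.88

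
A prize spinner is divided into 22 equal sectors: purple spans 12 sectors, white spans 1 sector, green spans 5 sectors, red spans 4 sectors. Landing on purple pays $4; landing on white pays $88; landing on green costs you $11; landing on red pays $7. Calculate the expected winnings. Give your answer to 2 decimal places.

$4.95

E[payout] = (12/22)·4 + (1/22)·88 + (5/22)·(-11) + (4/22)·7 = 109/22
≈ $4.95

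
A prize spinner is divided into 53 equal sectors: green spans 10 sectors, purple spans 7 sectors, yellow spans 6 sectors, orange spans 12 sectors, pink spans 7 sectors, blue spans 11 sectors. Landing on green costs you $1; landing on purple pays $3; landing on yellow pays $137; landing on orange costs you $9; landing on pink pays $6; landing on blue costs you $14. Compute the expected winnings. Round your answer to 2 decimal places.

E[payout] = (10/53)·(-1) + (7/53)·3 + (6/53)·137 + (12/53)·(-9) + (7/53)·6 + (11/53)·(-14) = 613/53
≈ $11.57

$11.57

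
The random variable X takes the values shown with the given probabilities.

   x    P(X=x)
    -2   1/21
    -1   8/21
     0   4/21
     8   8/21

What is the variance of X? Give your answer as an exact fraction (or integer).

E[X] = (1/21)·(-2) + (8/21)·(-1) + (4/21)·0 + (8/21)·8 = 18/7
E[X²] = (1/21)·4 + (8/21)·1 + (4/21)·0 + (8/21)·64 = 524/21
Var(X) = 524/21 − (18/7)² = 2696/147

2696/147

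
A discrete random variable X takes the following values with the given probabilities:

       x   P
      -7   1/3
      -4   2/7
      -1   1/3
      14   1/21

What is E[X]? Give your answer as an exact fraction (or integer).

-22/7

E[X] = (1/3)·(-7) + (2/7)·(-4) + (1/3)·(-1) + (1/21)·14
     = -22/7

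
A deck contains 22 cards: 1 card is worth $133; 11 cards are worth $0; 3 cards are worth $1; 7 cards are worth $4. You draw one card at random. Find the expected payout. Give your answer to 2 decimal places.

E[payout] = (1/22)·133 + (11/22)·0 + (3/22)·1 + (7/22)·4 = 82/11
≈ $7.45

$7.45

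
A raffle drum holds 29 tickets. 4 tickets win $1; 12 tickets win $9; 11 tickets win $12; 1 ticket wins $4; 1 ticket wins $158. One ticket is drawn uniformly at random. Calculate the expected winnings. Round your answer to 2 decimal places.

E[payout] = (4/29)·1 + (12/29)·9 + (11/29)·12 + (1/29)·4 + (1/29)·158 = 14
≈ $14.00

$14.00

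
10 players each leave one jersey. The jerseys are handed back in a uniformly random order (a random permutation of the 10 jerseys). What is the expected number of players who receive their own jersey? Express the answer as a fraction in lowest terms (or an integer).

Let Xᵢ = 1 if person i gets their own jersey. For each i, P(Xᵢ=1) = 1/10.
By linearity of expectation, E[X₁+…+X_10] = 10·(1/10) = 1.

1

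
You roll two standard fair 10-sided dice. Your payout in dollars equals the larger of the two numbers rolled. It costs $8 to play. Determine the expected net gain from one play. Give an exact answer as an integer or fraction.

-17/20 dollars

Distribution of the larger of the two numbers rolled: 1 w.p. 1/100, 2 w.p. 3/100, 3 w.p. 1/20, 4 w.p. 7/100, 5 w.p. 9/100, 6 w.p. 11/100, …
E[payout] = (1/100)·1 + (3/100)·2 + (1/20)·3 + (7/100)·4 + (9/100)·5 + (11/100)·6 + (13/100)·7 + (3/20)·8 + (17/100)·9 + (19/100)·10 = 143/20
Expected profit = 143/20 − 8 = -17/20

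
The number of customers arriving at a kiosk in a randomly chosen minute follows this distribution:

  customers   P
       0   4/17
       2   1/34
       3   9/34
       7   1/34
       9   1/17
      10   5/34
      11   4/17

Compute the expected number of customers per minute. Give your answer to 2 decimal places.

E[X] = (4/17)·0 + (1/34)·2 + (9/34)·3 + (1/34)·7 + (1/17)·9 + (5/34)·10 + (4/17)·11
     = 96/17 ≈ 5.65

5.65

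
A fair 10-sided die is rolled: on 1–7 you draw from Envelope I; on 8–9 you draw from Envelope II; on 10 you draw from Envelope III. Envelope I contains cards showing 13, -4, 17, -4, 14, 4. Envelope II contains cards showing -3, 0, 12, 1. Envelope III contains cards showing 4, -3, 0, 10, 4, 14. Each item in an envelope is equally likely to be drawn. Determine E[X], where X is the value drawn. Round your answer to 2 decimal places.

5.65

E[X | Envelope I] = (13 − 4 + 17 − 4 + 14 + 4)/6 = 20/3
E[X | Envelope II] = (-3 + 0 + 12 + 1)/4 = 5/2
E[X | Envelope III] = (4 − 3 + 0 + 10 + 4 + 14)/6 = 29/6
E[X] = (7/10)·20/3 + (1/5)·5/2 + (1/10)·29/6 = 113/20 ≈ 5.65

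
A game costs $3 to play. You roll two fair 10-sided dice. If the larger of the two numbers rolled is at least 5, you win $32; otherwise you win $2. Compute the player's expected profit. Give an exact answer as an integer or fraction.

E[payout] = (4/25)·2 + (21/25)·32 = 136/5
Expected profit = 136/5 − 3 = 121/5

121/5 dollars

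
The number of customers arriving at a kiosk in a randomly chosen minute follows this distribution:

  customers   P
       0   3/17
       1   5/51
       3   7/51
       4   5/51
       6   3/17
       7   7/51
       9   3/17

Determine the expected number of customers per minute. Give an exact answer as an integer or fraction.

E[X] = (3/17)·0 + (5/51)·1 + (7/51)·3 + (5/51)·4 + (3/17)·6 + (7/51)·7 + (3/17)·9
     = 230/51

230/51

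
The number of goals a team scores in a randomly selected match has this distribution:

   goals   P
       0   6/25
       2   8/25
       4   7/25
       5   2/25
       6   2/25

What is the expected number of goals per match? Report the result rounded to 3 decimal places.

E[X] = (6/25)·0 + (8/25)·2 + (7/25)·4 + (2/25)·5 + (2/25)·6
     = 66/25 ≈ 2.640

2.640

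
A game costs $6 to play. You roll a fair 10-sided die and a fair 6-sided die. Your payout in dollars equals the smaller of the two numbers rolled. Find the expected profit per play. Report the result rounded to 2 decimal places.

Distribution of the smaller of the two numbers rolled: 1 w.p. 1/4, 2 w.p. 13/60, 3 w.p. 11/60, 4 w.p. 3/20, 5 w.p. 7/60, 6 w.p. 1/12
E[payout] = (1/4)·1 + (13/60)·2 + (11/60)·3 + (3/20)·4 + (7/60)·5 + (1/12)·6 = 35/12
Expected profit = 35/12 − 6 = -37/12 ≈ -$3.08

-$3.08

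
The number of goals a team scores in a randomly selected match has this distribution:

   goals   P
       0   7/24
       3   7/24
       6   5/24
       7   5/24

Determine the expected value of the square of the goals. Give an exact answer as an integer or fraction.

E[X²] = (7/24)·0 + (7/24)·9 + (5/24)·36 + (5/24)·49
     = 61/3

61/3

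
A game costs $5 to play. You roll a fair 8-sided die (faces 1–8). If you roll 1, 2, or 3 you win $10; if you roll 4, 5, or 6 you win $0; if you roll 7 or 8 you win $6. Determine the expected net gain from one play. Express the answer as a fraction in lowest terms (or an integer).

E[payout] = (3/8)·0 + (1/4)·6 + (3/8)·10 = 21/4
Expected profit = 21/4 − 5 = 1/4

1/4 dollars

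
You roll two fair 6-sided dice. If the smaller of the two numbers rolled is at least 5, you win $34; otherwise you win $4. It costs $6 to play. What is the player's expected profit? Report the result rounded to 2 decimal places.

E[payout] = (8/9)·4 + (1/9)·34 = 22/3
Expected profit = 22/3 − 6 = 4/3 ≈ $1.33

$1.33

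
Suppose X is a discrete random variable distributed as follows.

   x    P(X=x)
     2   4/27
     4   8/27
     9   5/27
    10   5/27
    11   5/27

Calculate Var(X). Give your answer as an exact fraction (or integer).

E[X] = (4/27)·2 + (8/27)·4 + (5/27)·9 + (5/27)·10 + (5/27)·11 = 190/27
E[X²] = (4/27)·4 + (8/27)·16 + (5/27)·81 + (5/27)·100 + (5/27)·121 = 1654/27
Var(X) = 1654/27 − (190/27)² = 8558/729

8558/729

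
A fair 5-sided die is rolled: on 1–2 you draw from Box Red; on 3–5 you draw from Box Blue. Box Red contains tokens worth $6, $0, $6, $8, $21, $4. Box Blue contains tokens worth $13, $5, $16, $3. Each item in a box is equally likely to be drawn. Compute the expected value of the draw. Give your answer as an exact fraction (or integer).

E[X | Box Red] = (6 + 0 + 6 + 8 + 21 + 4)/6 = 15/2
E[X | Box Blue] = (13 + 5 + 16 + 3)/4 = 37/4
E[X] = (2/5)·15/2 + (3/5)·37/4 = 171/20

171/20 dollars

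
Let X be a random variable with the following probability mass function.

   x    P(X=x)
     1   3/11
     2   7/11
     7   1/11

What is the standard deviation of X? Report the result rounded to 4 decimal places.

E[X] = 24/11, E[X²] = 80/11
Var(X) = E[X²] − (E[X])² = 80/11 − 576/121 = 304/121
SD(X) = √(304/121) ≈ 1.5851

1.5851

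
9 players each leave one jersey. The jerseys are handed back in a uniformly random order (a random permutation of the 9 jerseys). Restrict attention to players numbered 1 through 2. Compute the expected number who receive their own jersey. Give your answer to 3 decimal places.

Let Xᵢ = 1 if person i gets their own jersey. For each i, P(Xᵢ=1) = 1/9.
By linearity of expectation, E[X₁+…+X_2] = 2·(1/9) = 2/9.
≈ 0.222

0.222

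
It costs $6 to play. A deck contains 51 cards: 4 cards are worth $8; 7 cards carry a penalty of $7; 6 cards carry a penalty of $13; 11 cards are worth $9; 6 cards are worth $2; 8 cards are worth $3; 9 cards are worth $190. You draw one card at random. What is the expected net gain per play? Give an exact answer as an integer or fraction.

E[payout] = (4/51)·8 + (7/51)·(-7) + (6/51)·(-13) + (11/51)·9 + (6/51)·2 + (8/51)·3 + (9/51)·190 = 1750/51
Expected profit = 1750/51 − 6 = 1444/51

1444/51 dollars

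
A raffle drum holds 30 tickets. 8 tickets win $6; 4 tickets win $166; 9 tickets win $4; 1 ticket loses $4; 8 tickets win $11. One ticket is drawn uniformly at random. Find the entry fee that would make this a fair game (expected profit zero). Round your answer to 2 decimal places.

E[payout] = (8/30)·6 + (4/30)·166 + (9/30)·4 + (1/30)·(-4) + (8/30)·11 = 416/15
Fair fee = E[payout] = 416/15 ≈ $27.73

$27.73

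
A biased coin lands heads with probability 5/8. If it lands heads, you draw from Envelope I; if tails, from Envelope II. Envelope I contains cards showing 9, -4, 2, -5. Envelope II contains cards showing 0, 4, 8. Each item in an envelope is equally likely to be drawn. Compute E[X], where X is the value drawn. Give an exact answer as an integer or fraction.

29/16

E[X | Envelope I] = (9 − 4 + 2 − 5)/4 = 1/2
E[X | Envelope II] = (0 + 4 + 8)/3 = 4
E[X] = (5/8)·1/2 + (3/8)·4 = 29/16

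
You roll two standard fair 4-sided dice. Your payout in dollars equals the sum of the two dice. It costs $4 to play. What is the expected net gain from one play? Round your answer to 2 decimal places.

$1.00

Distribution of the sum of the two dice: 2 w.p. 1/16, 3 w.p. 1/8, 4 w.p. 3/16, 5 w.p. 1/4, 6 w.p. 3/16, 7 w.p. 1/8, …
E[payout] = (1/16)·2 + (1/8)·3 + (3/16)·4 + (1/4)·5 + (3/16)·6 + (1/8)·7 + (1/16)·8 = 5
Expected profit = 5 − 4 = 1 ≈ $1.00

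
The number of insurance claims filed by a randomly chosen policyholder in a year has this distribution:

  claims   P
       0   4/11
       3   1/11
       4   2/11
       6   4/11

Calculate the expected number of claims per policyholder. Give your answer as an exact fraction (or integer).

E[X] = (4/11)·0 + (1/11)·3 + (2/11)·4 + (4/11)·6
     = 35/11

35/11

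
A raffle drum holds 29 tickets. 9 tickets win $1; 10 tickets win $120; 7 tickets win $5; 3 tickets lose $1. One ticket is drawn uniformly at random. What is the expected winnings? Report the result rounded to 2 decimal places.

E[payout] = (9/29)·1 + (10/29)·120 + (7/29)·5 + (3/29)·(-1) = 1241/29
≈ $42.79

$42.79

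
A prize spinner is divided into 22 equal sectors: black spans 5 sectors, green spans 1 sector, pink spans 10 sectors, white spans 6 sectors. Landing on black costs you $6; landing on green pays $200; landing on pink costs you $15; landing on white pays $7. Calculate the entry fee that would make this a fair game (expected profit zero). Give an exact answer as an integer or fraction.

E[payout] = (5/22)·(-6) + (1/22)·200 + (10/22)·(-15) + (6/22)·7 = 31/11
Fair fee = E[payout] = 31/11

31/11 dollars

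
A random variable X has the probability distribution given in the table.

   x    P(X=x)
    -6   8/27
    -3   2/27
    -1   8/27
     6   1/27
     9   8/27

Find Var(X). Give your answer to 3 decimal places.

36.612

E[X] = (8/27)·(-6) + (2/27)·(-3) + (8/27)·(-1) + (1/27)·6 + (8/27)·9 = 16/27
E[X²] = (8/27)·36 + (2/27)·9 + (8/27)·1 + (1/27)·36 + (8/27)·81 = 998/27
Var(X) = 998/27 − (16/27)² = 26690/729 ≈ 36.612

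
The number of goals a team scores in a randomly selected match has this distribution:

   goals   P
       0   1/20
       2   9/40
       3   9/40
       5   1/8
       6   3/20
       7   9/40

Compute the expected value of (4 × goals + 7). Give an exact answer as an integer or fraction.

E[4x+7] = (1/20)·7 + (9/40)·15 + (9/40)·19 + (1/8)·27 + (3/20)·31 + (9/40)·35
     = 239/10

239/10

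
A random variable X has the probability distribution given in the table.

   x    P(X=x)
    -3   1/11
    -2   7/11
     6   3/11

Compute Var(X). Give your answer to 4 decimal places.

E[X] = (1/11)·(-3) + (7/11)·(-2) + (3/11)·6 = 1/11
E[X²] = (1/11)·9 + (7/11)·4 + (3/11)·36 = 145/11
Var(X) = 145/11 − (1/11)² = 1594/121 ≈ 13.1736

13.1736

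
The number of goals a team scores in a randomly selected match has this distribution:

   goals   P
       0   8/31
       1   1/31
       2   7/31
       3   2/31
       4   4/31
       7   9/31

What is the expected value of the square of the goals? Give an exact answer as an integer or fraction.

E[X²] = (8/31)·0 + (1/31)·1 + (7/31)·4 + (2/31)·9 + (4/31)·16 + (9/31)·49
     = 552/31

552/31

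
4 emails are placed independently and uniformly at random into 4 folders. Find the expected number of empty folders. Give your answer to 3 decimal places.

Let Xⱼ=1 if folder j is empty. P(Xⱼ=1) = ((4-1)/4)^4 = 81/256.
By linearity, E[#empty] = 4·81/256 = 81/64.
≈ 1.266

1.266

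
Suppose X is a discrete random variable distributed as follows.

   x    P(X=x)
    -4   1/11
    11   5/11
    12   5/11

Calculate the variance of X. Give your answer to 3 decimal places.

20.083

E[X] = (1/11)·(-4) + (5/11)·11 + (5/11)·12 = 111/11
E[X²] = (1/11)·16 + (5/11)·121 + (5/11)·144 = 1341/11
Var(X) = 1341/11 − (111/11)² = 2430/121 ≈ 20.083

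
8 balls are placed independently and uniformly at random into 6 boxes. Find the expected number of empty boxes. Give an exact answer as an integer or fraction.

390625/279936

Let Xⱼ=1 if box j is empty. P(Xⱼ=1) = ((6-1)/6)^8 = 390625/1679616.
By linearity, E[#empty] = 6·390625/1679616 = 390625/279936.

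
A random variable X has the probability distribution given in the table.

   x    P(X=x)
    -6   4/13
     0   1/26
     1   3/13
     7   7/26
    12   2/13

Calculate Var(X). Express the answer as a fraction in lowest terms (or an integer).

E[X] = (4/13)·(-6) + (1/26)·0 + (3/13)·1 + (7/26)·7 + (2/13)·12 = 55/26
E[X²] = (4/13)·36 + (1/26)·0 + (3/13)·1 + (7/26)·49 + (2/13)·144 = 1213/26
Var(X) = 1213/26 − (55/26)² = 28513/676

28513/676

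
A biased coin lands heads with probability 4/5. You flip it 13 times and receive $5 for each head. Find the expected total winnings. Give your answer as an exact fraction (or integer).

E[#heads] = 13·4/5 = 52/5 (linearity over flips).
E[winnings] = 5·52/5 = 52.

$52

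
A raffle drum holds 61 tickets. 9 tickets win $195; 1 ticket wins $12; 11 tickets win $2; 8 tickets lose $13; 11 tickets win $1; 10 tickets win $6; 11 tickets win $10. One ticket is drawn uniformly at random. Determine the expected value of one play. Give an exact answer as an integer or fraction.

1866/61 dollars

E[payout] = (9/61)·195 + (1/61)·12 + (11/61)·2 + (8/61)·(-13) + (11/61)·1 + (10/61)·6 + (11/61)·10 = 1866/61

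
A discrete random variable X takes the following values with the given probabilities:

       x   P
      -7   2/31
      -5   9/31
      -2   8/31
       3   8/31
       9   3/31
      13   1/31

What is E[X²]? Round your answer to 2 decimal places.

27.06

E[X²] = (2/31)·49 + (9/31)·25 + (8/31)·4 + (8/31)·9 + (3/31)·81 + (1/31)·169
     = 839/31 ≈ 27.06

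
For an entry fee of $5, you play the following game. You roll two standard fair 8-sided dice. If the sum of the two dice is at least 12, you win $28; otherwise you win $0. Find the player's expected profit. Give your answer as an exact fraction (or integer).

E[payout] = (49/64)·0 + (15/64)·28 = 105/16
Expected profit = 105/16 − 5 = 25/16

25/16 dollars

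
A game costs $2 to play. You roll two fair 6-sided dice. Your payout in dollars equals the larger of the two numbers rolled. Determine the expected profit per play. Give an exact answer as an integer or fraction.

Distribution of the larger of the two numbers rolled: 1 w.p. 1/36, 2 w.p. 1/12, 3 w.p. 5/36, 4 w.p. 7/36, 5 w.p. 1/4, 6 w.p. 11/36
E[payout] = (1/36)·1 + (1/12)·2 + (5/36)·3 + (7/36)·4 + (1/4)·5 + (11/36)·6 = 161/36
Expected profit = 161/36 − 2 = 89/36

89/36 dollars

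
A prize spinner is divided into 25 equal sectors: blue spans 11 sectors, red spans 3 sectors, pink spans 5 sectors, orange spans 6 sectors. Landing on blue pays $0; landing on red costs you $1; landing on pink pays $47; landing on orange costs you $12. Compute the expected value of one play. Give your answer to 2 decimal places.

E[payout] = (11/25)·0 + (3/25)·(-1) + (5/25)·47 + (6/25)·(-12) = 32/5
≈ $6.40

$6.40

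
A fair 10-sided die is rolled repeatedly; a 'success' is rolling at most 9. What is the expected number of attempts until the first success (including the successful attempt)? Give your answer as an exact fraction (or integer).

For a geometric distribution, E[trials] = 1/p = 1/(9/10) = 10/9.

10/9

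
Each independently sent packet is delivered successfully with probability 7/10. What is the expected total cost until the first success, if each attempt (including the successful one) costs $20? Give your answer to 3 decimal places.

$28.571

E[#attempts] = 1/p = 10/7; E[cost] = 20·10/7 = 200/7.
≈ 28.571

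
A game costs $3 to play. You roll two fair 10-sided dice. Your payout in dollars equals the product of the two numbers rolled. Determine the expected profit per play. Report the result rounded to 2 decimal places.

Distribution of the product of the two numbers rolled: 1 w.p. 1/100, 2 w.p. 1/50, 3 w.p. 1/50, 4 w.p. 3/100, 5 w.p. 1/50, 6 w.p. 1/25, …
E[payout] = (1/100)·1 + (1/50)·2 + (1/50)·3 + (3/100)·4 + (1/50)·5 + (1/25)·6 + (1/50)·7 + (1/25)·8 + (3/100)·9 + (1/25)·10 + (1/25)·12 + (1/50)·14 + (1/50)·15 + (3/100)·16 + (1/25)·18 + (1/25)·20 + (1/50)·21 + (1/25)·24 + (1/100)·25 + (1/50)·27 + (1/50)·28 + (1/25)·30 + (1/50)·32 + (1/50)·35 + (3/100)·36 + (1/25)·40 + (1/50)·42 + (1/50)·45 + (1/50)·48 + (1/100)·49 + (1/50)·50 + (1/50)·54 + (1/50)·56 + (1/50)·60 + (1/50)·63 + (1/100)·64 + (1/50)·70 + (1/50)·72 + (1/50)·80 + (1/100)·81 + (1/50)·90 + (1/100)·100 = 121/4
Expected profit = 121/4 − 3 = 109/4 ≈ $27.25

$27.25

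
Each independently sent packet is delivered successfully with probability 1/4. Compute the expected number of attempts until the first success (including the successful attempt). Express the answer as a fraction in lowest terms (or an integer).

4

For a geometric distribution, E[trials] = 1/p = 1/(1/4) = 4.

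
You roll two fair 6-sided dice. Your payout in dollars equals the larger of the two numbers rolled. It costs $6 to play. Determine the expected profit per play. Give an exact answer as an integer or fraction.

-55/36 dollars

Distribution of the larger of the two numbers rolled: 1 w.p. 1/36, 2 w.p. 1/12, 3 w.p. 5/36, 4 w.p. 7/36, 5 w.p. 1/4, 6 w.p. 11/36
E[payout] = (1/36)·1 + (1/12)·2 + (5/36)·3 + (7/36)·4 + (1/4)·5 + (11/36)·6 = 161/36
Expected profit = 161/36 − 6 = -55/36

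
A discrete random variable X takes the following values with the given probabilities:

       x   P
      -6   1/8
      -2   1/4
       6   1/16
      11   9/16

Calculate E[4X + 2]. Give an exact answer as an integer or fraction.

E[4x+2] = (1/8)·(-22) + (1/4)·(-6) + (1/16)·26 + (9/16)·46
     = 93/4

93/4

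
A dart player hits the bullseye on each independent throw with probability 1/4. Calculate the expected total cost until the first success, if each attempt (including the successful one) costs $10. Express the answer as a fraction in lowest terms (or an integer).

E[#attempts] = 1/p = 4; E[cost] = 10·4 = 40.

$40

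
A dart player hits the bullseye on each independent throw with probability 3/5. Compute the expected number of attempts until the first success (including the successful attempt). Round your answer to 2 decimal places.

For a geometric distribution, E[trials] = 1/p = 1/(3/5) = 5/3.
≈ 1.67

1.67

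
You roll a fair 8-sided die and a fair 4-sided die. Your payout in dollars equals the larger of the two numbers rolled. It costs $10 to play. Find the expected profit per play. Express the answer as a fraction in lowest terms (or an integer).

-83/16 dollars

Distribution of the larger of the two numbers rolled: 1 w.p. 1/32, 2 w.p. 3/32, 3 w.p. 5/32, 4 w.p. 7/32, 5 w.p. 1/8, 6 w.p. 1/8, …
E[payout] = (1/32)·1 + (3/32)·2 + (5/32)·3 + (7/32)·4 + (1/8)·5 + (1/8)·6 + (1/8)·7 + (1/8)·8 = 77/16
Expected profit = 77/16 − 10 = -83/16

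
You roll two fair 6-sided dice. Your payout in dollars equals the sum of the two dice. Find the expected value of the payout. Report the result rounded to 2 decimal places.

$7.00

Distribution of the sum of the two dice: 2 w.p. 1/36, 3 w.p. 1/18, 4 w.p. 1/12, 5 w.p. 1/9, 6 w.p. 5/36, 7 w.p. 1/6, …
E[payout] = (1/36)·2 + (1/18)·3 + (1/12)·4 + (1/9)·5 + (5/36)·6 + (1/6)·7 + (5/36)·8 + (1/9)·9 + (1/12)·10 + (1/18)·11 + (1/36)·12 = 7
≈ $7.00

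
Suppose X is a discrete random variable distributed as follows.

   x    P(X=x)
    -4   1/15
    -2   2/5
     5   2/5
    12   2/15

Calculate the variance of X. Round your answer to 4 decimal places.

E[X] = (1/15)·(-4) + (2/5)·(-2) + (2/5)·5 + (2/15)·12 = 38/15
E[X²] = (1/15)·16 + (2/5)·4 + (2/5)·25 + (2/15)·144 = 478/15
Var(X) = 478/15 − (38/15)² = 5726/225 ≈ 25.4489

25.4489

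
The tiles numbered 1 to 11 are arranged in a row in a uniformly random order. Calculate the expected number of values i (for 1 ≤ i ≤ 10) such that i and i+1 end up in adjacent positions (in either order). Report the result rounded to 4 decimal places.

For each i ∈ {1,…,10}, let Xᵢ = 1 if i and i+1 are adjacent. P(Xᵢ=1) = 2·(11−1)!/11! = 2/11.
By linearity, E[ΣXᵢ] = (10)·(2/11) = 20/11.
≈ 1.8182

1.8182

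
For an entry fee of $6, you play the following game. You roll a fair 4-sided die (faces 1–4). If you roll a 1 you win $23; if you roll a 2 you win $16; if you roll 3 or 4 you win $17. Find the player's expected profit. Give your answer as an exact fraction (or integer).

E[payout] = (1/4)·16 + (1/2)·17 + (1/4)·23 = 73/4
Expected profit = 73/4 − 6 = 49/4

49/4 dollars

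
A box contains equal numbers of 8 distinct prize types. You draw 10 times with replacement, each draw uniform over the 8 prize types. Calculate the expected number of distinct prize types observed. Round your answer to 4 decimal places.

5.8954

Let Xⱼ=1 if type j appears at least once. P(Xⱼ=1) = 1 − ((8−1)/8)^10 = 791266575/1073741824.
E[#distinct] = 8·791266575/1073741824 = 791266575/134217728.
≈ 5.8954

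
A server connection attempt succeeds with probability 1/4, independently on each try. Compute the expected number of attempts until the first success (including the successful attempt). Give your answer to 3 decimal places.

For a geometric distribution, E[trials] = 1/p = 1/(1/4) = 4.
≈ 4.000

4.000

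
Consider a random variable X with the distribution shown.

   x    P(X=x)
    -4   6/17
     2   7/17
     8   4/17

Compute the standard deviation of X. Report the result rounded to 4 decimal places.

E[X] = 22/17, E[X²] = 380/17
Var(X) = E[X²] − (E[X])² = 380/17 − 484/289 = 5976/289
SD(X) = √(5976/289) ≈ 4.5473

4.5473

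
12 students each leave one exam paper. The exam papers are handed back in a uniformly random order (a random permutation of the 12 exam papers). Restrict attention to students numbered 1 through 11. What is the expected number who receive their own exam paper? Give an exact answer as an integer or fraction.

11/12

Let Xᵢ = 1 if person i gets their own exam paper. For each i, P(Xᵢ=1) = 1/12.
By linearity of expectation, E[X₁+…+X_11] = 11·(1/12) = 11/12.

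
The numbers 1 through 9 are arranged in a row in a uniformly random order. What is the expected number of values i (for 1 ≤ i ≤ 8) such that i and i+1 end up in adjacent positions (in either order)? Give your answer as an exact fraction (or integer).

16/9

For each i ∈ {1,…,8}, let Xᵢ = 1 if i and i+1 are adjacent. P(Xᵢ=1) = 2·(9−1)!/9! = 2/9.
By linearity, E[ΣXᵢ] = (8)·(2/9) = 16/9.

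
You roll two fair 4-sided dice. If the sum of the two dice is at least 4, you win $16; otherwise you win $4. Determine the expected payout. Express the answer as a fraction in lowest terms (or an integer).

55/4 dollars

E[payout] = (3/16)·4 + (13/16)·16 = 55/4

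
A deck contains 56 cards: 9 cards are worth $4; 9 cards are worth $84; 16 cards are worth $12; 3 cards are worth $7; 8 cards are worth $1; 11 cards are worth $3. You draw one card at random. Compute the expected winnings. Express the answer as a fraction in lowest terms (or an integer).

E[payout] = (9/56)·4 + (9/56)·84 + (16/56)·12 + (3/56)·7 + (8/56)·1 + (11/56)·3 = 523/28

523/28 dollars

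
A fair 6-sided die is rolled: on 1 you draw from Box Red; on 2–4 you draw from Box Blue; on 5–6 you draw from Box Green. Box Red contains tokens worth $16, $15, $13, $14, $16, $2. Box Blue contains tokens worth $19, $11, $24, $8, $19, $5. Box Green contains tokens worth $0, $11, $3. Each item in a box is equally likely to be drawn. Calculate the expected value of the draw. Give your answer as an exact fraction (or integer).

E[X | Box Red] = (16 + 15 + 13 + 14 + 16 + 2)/6 = 38/3
E[X | Box Blue] = (19 + 11 + 24 + 8 + 19 + 5)/6 = 43/3
E[X | Box Green] = (0 + 11 + 3)/3 = 14/3
E[X] = (1/6)·38/3 + (1/2)·43/3 + (1/3)·14/3 = 65/6

65/6 dollars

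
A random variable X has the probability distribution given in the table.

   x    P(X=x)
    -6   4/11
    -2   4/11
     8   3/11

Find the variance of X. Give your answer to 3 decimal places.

31.471

E[X] = (4/11)·(-6) + (4/11)·(-2) + (3/11)·8 = -8/11
E[X²] = (4/11)·36 + (4/11)·4 + (3/11)·64 = 32
Var(X) = 32 − (-8/11)² = 3808/121 ≈ 31.471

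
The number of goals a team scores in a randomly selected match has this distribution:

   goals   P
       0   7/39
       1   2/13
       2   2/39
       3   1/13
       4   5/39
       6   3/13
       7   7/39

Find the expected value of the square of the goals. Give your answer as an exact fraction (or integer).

E[X²] = (7/39)·0 + (2/13)·1 + (2/39)·4 + (1/13)·9 + (5/39)·16 + (3/13)·36 + (7/39)·49
     = 788/39

788/39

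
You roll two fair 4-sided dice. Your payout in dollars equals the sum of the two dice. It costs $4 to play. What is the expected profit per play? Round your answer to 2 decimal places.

Distribution of the sum of the two dice: 2 w.p. 1/16, 3 w.p. 1/8, 4 w.p. 3/16, 5 w.p. 1/4, 6 w.p. 3/16, 7 w.p. 1/8, …
E[payout] = (1/16)·2 + (1/8)·3 + (3/16)·4 + (1/4)·5 + (3/16)·6 + (1/8)·7 + (1/16)·8 = 5
Expected profit = 5 − 4 = 1 ≈ $1.00

$1.00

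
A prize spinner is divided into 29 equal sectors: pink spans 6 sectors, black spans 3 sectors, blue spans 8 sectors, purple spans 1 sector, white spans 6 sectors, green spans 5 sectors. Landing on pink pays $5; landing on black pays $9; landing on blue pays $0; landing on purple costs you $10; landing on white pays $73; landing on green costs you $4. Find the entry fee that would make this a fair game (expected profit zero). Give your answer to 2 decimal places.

$16.03

E[payout] = (6/29)·5 + (3/29)·9 + (8/29)·0 + (1/29)·(-10) + (6/29)·73 + (5/29)·(-4) = 465/29
Fair fee = E[payout] = 465/29 ≈ $16.03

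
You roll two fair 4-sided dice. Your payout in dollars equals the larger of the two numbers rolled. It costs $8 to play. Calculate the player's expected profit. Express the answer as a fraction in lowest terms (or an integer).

-39/8 dollars

Distribution of the larger of the two numbers rolled: 1 w.p. 1/16, 2 w.p. 3/16, 3 w.p. 5/16, 4 w.p. 7/16
E[payout] = (1/16)·1 + (3/16)·2 + (5/16)·3 + (7/16)·4 = 25/8
Expected profit = 25/8 − 8 = -39/8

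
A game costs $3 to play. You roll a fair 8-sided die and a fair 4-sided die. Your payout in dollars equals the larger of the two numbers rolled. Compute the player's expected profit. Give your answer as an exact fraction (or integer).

29/16 dollars

Distribution of the larger of the two numbers rolled: 1 w.p. 1/32, 2 w.p. 3/32, 3 w.p. 5/32, 4 w.p. 7/32, 5 w.p. 1/8, 6 w.p. 1/8, …
E[payout] = (1/32)·1 + (3/32)·2 + (5/32)·3 + (7/32)·4 + (1/8)·5 + (1/8)·6 + (1/8)·7 + (1/8)·8 = 77/16
Expected profit = 77/16 − 3 = 29/16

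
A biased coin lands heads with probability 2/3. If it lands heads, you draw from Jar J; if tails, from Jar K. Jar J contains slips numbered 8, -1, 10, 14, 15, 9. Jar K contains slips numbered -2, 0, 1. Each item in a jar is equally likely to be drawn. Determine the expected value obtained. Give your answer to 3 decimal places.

6.000

E[X | Jar J] = (8 − 1 + 10 + 14 + 15 + 9)/6 = 55/6
E[X | Jar K] = (-2 + 0 + 1)/3 = -1/3
E[X] = (2/3)·55/6 + (1/3)·(-1/3) = 6 ≈ 6.000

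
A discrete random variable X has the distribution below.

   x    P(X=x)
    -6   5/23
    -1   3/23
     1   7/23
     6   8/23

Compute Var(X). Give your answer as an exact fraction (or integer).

E[X] = (5/23)·(-6) + (3/23)·(-1) + (7/23)·1 + (8/23)·6 = 22/23
E[X²] = (5/23)·36 + (3/23)·1 + (7/23)·1 + (8/23)·36 = 478/23
Var(X) = 478/23 − (22/23)² = 10510/529

10510/529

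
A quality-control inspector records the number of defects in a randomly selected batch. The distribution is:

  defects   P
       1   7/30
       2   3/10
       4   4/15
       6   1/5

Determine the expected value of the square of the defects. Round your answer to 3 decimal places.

12.900

E[X²] = (7/30)·1 + (3/10)·4 + (4/15)·16 + (1/5)·36
     = 129/10 ≈ 12.900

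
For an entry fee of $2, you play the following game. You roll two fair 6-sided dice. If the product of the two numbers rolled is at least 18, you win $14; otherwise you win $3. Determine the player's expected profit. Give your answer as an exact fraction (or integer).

E[payout] = (13/18)·3 + (5/18)·14 = 109/18
Expected profit = 109/18 − 2 = 73/18

73/18 dollars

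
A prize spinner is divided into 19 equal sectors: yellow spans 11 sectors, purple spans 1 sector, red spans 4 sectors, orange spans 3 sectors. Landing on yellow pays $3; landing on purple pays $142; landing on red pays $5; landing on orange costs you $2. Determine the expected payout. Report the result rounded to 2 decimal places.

$9.95

E[payout] = (11/19)·3 + (1/19)·142 + (4/19)·5 + (3/19)·(-2) = 189/19
≈ $9.95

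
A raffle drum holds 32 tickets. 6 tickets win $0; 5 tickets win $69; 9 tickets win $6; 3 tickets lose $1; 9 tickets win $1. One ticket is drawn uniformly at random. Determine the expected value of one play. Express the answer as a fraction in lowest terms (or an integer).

E[payout] = (6/32)·0 + (5/32)·69 + (9/32)·6 + (3/32)·(-1) + (9/32)·1 = 405/32

405/32 dollars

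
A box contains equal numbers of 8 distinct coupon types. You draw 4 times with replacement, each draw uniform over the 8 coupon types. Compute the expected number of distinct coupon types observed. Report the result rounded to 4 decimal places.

Let Xⱼ=1 if type j appears at least once. P(Xⱼ=1) = 1 − ((8−1)/8)^4 = 1695/4096.
E[#distinct] = 8·1695/4096 = 1695/512.
≈ 3.3105

3.3105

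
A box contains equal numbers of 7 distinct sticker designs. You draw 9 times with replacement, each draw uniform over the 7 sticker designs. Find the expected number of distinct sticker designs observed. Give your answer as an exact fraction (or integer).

30275911/5764801

Let Xⱼ=1 if type j appears at least once. P(Xⱼ=1) = 1 − ((7−1)/7)^9 = 30275911/40353607.
E[#distinct] = 7·30275911/40353607 = 30275911/5764801.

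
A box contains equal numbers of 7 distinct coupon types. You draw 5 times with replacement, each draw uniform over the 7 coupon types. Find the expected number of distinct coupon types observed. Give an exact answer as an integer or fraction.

9031/2401

Let Xⱼ=1 if type j appears at least once. P(Xⱼ=1) = 1 − ((7−1)/7)^5 = 9031/16807.
E[#distinct] = 7·9031/16807 = 9031/2401.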